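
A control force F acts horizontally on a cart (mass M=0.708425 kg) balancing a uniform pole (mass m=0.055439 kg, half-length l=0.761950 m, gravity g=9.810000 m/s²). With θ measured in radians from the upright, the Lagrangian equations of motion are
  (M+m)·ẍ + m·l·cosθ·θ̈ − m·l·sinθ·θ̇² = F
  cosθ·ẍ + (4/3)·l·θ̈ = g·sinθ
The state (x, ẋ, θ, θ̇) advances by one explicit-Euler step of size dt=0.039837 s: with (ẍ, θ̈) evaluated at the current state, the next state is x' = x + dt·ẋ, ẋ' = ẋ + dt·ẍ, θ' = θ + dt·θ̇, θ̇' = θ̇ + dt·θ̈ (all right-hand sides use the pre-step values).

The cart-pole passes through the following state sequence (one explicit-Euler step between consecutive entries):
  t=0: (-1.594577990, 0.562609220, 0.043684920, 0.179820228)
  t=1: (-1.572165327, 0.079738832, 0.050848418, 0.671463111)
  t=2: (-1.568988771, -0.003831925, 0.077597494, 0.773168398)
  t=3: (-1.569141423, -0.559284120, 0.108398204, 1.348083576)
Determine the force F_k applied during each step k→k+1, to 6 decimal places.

step 0→1:
  ẍ = (ẋ'−ẋ)/dt = (0.079738832−0.562609220)/0.039837 = -12.121153
  θ̈ = (θ̇'−θ̇)/dt = (0.671463111−0.179820228)/0.039837 = 12.341363
  sinθ=0.043671, cosθ=0.999046
  F = (M+m)·ẍ + m·l·cosθ·θ̈ − m·l·sinθ·θ̇² = -9.258913 + 0.520823 − 0.000060 = -8.738149
step 1→2:
  ẍ = (ẋ'−ẋ)/dt = (-0.003831925−0.079738832)/0.039837 = -2.097818
  θ̈ = (θ̇'−θ̇)/dt = (0.773168398−0.671463111)/0.039837 = 2.553036
  sinθ=0.050827, cosθ=0.998707
  F = (M+m)·ẍ + m·l·cosθ·θ̈ − m·l·sinθ·θ̇² = -1.602447 + 0.107705 − 0.000968 = -1.495710
step 2→3:
  ẍ = (ẋ'−ẋ)/dt = (-0.559284120−-0.003831925)/0.039837 = -13.943123
  θ̈ = (θ̇'−θ̇)/dt = (1.348083576−0.773168398)/0.039837 = 14.431689
  sinθ=0.077520, cosθ=0.996991
  F = (M+m)·ẍ + m·l·cosθ·θ̈ − m·l·sinθ·θ̇² = -10.650650 + 0.607785 − 0.001958 = -10.044822

F_0 = -8.738149 N
F_1 = -1.495710 N
F_2 = -10.044822 N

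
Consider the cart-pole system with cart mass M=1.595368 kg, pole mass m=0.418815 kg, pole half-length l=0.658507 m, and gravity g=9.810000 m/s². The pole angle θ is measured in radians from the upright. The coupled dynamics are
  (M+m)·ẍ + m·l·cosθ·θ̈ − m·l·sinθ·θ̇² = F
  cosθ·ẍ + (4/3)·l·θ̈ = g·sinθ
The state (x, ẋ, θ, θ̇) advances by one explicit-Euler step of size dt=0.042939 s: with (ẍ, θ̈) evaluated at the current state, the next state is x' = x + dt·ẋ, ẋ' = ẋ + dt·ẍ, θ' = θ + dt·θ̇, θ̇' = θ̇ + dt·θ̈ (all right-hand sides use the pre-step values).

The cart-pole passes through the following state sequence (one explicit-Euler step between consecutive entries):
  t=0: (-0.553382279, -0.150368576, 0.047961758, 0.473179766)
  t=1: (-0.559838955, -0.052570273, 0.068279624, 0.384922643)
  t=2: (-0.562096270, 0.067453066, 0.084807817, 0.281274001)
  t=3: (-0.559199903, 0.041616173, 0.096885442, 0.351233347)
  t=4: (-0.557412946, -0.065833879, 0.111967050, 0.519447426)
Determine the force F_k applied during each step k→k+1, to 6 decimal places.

step 0→1:
  ẍ = (ẋ'−ẋ)/dt = (-0.052570273−-0.150368576)/0.042939 = 2.277610
  θ̈ = (θ̇'−θ̇)/dt = (0.384922643−0.473179766)/0.042939 = -2.055407
  sinθ=0.047943, cosθ=0.998850
  F = (M+m)·ẍ + m·l·cosθ·θ̈ − m·l·sinθ·θ̇² = 4.587524 + -0.566214 − 0.002960 = 4.018349
step 1→2:
  ẍ = (ẋ'−ẋ)/dt = (0.067453066−-0.052570273)/0.042939 = 2.795206
  θ̈ = (θ̇'−θ̇)/dt = (0.281274001−0.384922643)/0.042939 = -2.413858
  sinθ=0.068227, cosθ=0.997670
  F = (M+m)·ẍ + m·l·cosθ·θ̈ − m·l·sinθ·θ̇² = 5.630056 + -0.664173 − 0.002788 = 4.963095
step 2→3:
  ẍ = (ẋ'−ẋ)/dt = (0.041616173−0.067453066)/0.042939 = -0.601712
  θ̈ = (θ̇'−θ̇)/dt = (0.351233347−0.281274001)/0.042939 = 1.629273
  sinθ=0.084706, cosθ=0.996406
  F = (M+m)·ẍ + m·l·cosθ·θ̈ − m·l·sinθ·θ̇² = -1.211957 + 0.447726 − 0.001848 = -0.766079
step 3→4:
  ẍ = (ẋ'−ẋ)/dt = (-0.065833879−0.041616173)/0.042939 = -2.502388
  θ̈ = (θ̇'−θ̇)/dt = (0.519447426−0.351233347)/0.042939 = 3.917513
  sinθ=0.096734, cosθ=0.995310
  F = (M+m)·ẍ + m·l·cosθ·θ̈ − m·l·sinθ·θ̇² = -5.040268 + 1.075354 − 0.003291 = -3.968205

F_0 = 4.018349 N
F_1 = 4.963095 N
F_2 = -0.766079 N
F_3 = -3.968205 N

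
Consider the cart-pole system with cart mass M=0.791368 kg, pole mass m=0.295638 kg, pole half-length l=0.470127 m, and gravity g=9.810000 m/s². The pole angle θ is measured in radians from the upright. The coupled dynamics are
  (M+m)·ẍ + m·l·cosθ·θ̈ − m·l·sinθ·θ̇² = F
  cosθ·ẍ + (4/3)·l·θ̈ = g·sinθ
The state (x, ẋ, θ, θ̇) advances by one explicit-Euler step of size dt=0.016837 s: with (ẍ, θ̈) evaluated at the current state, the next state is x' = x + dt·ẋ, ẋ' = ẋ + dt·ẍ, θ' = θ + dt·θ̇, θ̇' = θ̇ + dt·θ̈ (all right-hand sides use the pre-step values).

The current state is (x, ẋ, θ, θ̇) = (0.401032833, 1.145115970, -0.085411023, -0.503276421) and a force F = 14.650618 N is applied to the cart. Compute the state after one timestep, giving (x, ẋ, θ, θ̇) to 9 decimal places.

(0.420313151, 1.433196816, -0.093884688, -0.983658816)

sinθ=-0.085307215, cosθ=0.996354695
temp = (F + m·l·θ̇²·sinθ)/(M+m) = (14.650618 + -0.003003132)/1.087006 = 13.475192288
θ̈ = (g·sinθ − cosθ·temp)/(l·(4/3 − m·cos²θ/(M+m))) = -28.531353273
ẍ = temp − m·l·θ̈·cosθ/(M+m) = 17.109986697
Euler: x'=0.401032833+0.016837·1.145115970=0.420313151, ẋ'=1.145115970+0.016837·17.109986697=1.433196816
       θ'=-0.085411023+0.016837·-0.503276421=-0.093884688, θ̇'=-0.503276421+0.016837·-28.531353273=-0.983658816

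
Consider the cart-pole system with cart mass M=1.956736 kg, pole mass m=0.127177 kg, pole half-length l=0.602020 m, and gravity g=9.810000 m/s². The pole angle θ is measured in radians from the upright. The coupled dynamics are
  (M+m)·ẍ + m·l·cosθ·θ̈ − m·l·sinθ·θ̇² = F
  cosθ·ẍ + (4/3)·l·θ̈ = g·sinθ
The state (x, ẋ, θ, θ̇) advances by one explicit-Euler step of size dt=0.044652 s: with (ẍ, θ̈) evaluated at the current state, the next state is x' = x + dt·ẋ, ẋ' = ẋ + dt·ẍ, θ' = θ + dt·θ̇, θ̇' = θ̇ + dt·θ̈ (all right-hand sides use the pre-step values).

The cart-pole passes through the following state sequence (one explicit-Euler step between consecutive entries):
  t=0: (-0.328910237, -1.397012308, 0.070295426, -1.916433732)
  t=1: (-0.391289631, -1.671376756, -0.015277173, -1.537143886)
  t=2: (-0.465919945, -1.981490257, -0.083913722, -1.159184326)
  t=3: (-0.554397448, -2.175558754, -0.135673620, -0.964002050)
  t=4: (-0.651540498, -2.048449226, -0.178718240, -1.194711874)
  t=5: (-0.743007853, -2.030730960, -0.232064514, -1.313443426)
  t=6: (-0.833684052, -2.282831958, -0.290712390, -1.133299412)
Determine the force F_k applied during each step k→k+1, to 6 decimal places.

step 0→1:
  ẍ = (ẋ'−ẋ)/dt = (-1.671376756−-1.397012308)/0.044652 = -6.144505
  θ̈ = (θ̇'−θ̇)/dt = (-1.537143886−-1.916433732)/0.044652 = 8.494353
  sinθ=0.070238, cosθ=0.997530
  F = (M+m)·ẍ + m·l·cosθ·θ̈ − m·l·sinθ·θ̇² = -12.804614 + 0.648748 − 0.019750 = -12.175617
step 1→2:
  ẍ = (ẋ'−ẋ)/dt = (-1.981490257−-1.671376756)/0.044652 = -6.945120
  θ̈ = (θ̇'−θ̇)/dt = (-1.159184326−-1.537143886)/0.044652 = 8.464561
  sinθ=-0.015277, cosθ=0.999883
  F = (M+m)·ẍ + m·l·cosθ·θ̈ − m·l·sinθ·θ̇² = -14.473026 + 0.647997 − -0.002764 = -13.822265
step 2→3:
  ẍ = (ẋ'−ẋ)/dt = (-2.175558754−-1.981490257)/0.044652 = -4.346244
  θ̈ = (θ̇'−θ̇)/dt = (-0.964002050−-1.159184326)/0.044652 = 4.371188
  sinθ=-0.083815, cosθ=0.996481
  F = (M+m)·ẍ + m·l·cosθ·θ̈ − m·l·sinθ·θ̇² = -9.057195 + 0.333494 − -0.008623 = -8.715078
step 3→4:
  ẍ = (ẋ'−ẋ)/dt = (-2.048449226−-2.175558754)/0.044652 = 2.846670
  θ̈ = (θ̇'−θ̇)/dt = (-1.194711874−-0.964002050)/0.044652 = -5.166842
  sinθ=-0.135258, cosθ=0.990810
  F = (M+m)·ẍ + m·l·cosθ·θ̈ − m·l·sinθ·θ̇² = 5.932214 + -0.391954 − -0.009624 = 5.549883
step 4→5:
  ẍ = (ẋ'−ẋ)/dt = (-2.030730960−-2.048449226)/0.044652 = 0.396808
  θ̈ = (θ̇'−θ̇)/dt = (-1.313443426−-1.194711874)/0.044652 = -2.659042
  sinθ=-0.177768, cosθ=0.984072
  F = (M+m)·ẍ + m·l·cosθ·θ̈ − m·l·sinθ·θ̇² = 0.826913 + -0.200342 − -0.019427 = 0.645998
step 5→6:
  ẍ = (ẋ'−ẋ)/dt = (-2.282831958−-2.030730960)/0.044652 = -5.645906
  θ̈ = (θ̇'−θ̇)/dt = (-1.133299412−-1.313443426)/0.044652 = 4.034400
  sinθ=-0.229987, cosθ=0.973194
  F = (M+m)·ẍ + m·l·cosθ·θ̈ − m·l·sinθ·θ̇² = -11.765577 + 0.300606 − -0.030377 = -11.434594

F_0 = -12.175617 N
F_1 = -13.822265 N
F_2 = -8.715078 N
F_3 = 5.549883 N
F_4 = 0.645998 N
F_5 = -11.434594 N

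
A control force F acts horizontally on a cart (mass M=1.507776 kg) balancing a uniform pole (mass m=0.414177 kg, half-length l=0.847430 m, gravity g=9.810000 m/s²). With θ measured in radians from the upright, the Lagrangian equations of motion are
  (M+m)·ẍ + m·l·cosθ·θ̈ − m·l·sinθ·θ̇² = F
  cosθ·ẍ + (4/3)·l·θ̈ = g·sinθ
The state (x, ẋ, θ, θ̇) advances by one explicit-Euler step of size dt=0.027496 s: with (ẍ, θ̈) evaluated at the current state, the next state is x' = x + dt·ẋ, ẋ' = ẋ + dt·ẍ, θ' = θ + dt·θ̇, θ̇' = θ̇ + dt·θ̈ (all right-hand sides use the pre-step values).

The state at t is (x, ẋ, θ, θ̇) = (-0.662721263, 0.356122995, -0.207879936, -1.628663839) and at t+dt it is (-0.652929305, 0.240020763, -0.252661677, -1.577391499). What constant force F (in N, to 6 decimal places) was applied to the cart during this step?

F = -7.282926 N

ẍ = (ẋ'−ẋ)/dt = (0.240020763−0.356122995)/0.027496 = -4.222514
θ̈ = (θ̇'−θ̇)/dt = (-1.577391499−-1.628663839)/0.027496 = 1.864720
sinθ=-0.206386, cosθ=0.978471
F = (M+m)·ẍ + m·l·cosθ·θ̈ − m·l·sinθ·θ̇² = -8.115473 + 0.640400 − -0.192147 = -7.282926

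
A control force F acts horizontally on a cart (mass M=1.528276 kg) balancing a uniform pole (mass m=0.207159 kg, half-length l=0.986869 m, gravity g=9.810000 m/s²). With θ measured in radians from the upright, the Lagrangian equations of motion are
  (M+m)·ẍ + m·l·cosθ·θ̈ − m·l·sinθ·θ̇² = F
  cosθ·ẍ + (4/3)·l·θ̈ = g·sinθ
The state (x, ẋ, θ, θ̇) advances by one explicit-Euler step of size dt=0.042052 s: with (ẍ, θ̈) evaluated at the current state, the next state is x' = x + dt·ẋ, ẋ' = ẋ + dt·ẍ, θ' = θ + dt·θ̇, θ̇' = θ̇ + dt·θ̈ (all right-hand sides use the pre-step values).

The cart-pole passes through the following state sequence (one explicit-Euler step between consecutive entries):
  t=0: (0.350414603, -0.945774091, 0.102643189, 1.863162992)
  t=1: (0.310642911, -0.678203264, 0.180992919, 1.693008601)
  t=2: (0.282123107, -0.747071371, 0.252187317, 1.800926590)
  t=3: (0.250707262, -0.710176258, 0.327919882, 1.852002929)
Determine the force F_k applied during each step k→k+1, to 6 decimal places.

step 0→1:
  ẍ = (ẋ'−ẋ)/dt = (-0.678203264−-0.945774091)/0.042052 = 6.362856
  θ̈ = (θ̇'−θ̇)/dt = (1.693008601−1.863162992)/0.042052 = -4.046285
  sinθ=0.102463, cosθ=0.994737
  F = (M+m)·ẍ + m·l·cosθ·θ̈ − m·l·sinθ·θ̇² = 11.042323 + -0.822864 − 0.072716 = 10.146743
step 1→2:
  ẍ = (ẋ'−ẋ)/dt = (-0.747071371−-0.678203264)/0.042052 = -1.637689
  θ̈ = (θ̇'−θ̇)/dt = (1.800926590−1.693008601)/0.042052 = 2.566299
  sinθ=0.180006, cosθ=0.983665
  F = (M+m)·ẍ + m·l·cosθ·θ̈ − m·l·sinθ·θ̇² = -2.842103 + 0.516081 − 0.105480 = -2.431502
step 2→3:
  ẍ = (ẋ'−ẋ)/dt = (-0.710176258−-0.747071371)/0.042052 = 0.877369
  θ̈ = (θ̇'−θ̇)/dt = (1.852002929−1.800926590)/0.042052 = 1.214600
  sinθ=0.249523, cosθ=0.968369
  F = (M+m)·ẍ + m·l·cosθ·θ̈ − m·l·sinθ·θ̇² = 1.522617 + 0.240457 − 0.165449 = 1.597624

F_0 = 10.146743 N
F_1 = -2.431502 N
F_2 = 1.597624 N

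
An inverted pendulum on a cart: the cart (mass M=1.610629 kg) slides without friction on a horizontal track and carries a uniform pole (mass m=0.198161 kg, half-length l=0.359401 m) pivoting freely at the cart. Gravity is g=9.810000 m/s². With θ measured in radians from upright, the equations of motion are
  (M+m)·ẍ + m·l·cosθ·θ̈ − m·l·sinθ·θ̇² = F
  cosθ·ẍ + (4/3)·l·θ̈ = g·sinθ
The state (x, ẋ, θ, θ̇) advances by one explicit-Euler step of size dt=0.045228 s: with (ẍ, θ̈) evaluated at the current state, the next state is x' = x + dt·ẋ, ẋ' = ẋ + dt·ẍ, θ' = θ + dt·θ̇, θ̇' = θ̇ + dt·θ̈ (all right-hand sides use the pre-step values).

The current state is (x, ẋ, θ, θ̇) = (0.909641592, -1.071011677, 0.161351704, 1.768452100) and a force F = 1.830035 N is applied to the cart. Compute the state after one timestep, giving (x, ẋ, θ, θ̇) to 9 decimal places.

sinθ=0.160652500, cosθ=0.987011031
temp = (F + m·l·θ̇²·sinθ)/(M+m) = (1.830035 + 0.035782572)/1.808790 = 1.031528023
θ̈ = (g·sinθ − cosθ·temp)/(l·(4/3 − m·cos²θ/(M+m))) = 1.265463602
ẍ = temp − m·l·θ̈·cosθ/(M+m) = 0.982348877
Euler: x'=0.909641592+0.045228·-1.071011677=0.861201876, ẋ'=-1.071011677+0.045228·0.982348877=-1.026582002
       θ'=0.161351704+0.045228·1.768452100=0.241335256, θ̇'=1.768452100+0.045228·1.265463602=1.825686488

(0.861201876, -1.026582002, 0.241335256, 1.825686488)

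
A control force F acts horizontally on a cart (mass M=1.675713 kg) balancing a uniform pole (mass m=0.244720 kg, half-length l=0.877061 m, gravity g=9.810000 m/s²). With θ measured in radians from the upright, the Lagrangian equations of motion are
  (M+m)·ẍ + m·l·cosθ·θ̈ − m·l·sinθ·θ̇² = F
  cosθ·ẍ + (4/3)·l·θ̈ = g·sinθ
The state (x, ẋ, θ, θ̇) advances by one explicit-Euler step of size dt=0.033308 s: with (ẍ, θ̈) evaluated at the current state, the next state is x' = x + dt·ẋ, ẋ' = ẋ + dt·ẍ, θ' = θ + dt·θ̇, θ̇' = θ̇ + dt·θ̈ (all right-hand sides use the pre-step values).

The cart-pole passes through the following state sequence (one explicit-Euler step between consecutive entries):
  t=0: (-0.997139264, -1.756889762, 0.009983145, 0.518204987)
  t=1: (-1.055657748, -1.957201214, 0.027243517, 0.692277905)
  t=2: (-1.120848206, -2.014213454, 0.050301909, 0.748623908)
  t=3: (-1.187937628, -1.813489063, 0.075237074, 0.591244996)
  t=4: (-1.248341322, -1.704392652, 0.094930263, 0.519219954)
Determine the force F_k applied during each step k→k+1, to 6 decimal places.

step 0→1:
  ẍ = (ẋ'−ẋ)/dt = (-1.957201214−-1.756889762)/0.033308 = -6.013914
  θ̈ = (θ̇'−θ̇)/dt = (0.692277905−0.518204987)/0.033308 = 5.226159
  sinθ=0.009983, cosθ=0.999950
  F = (M+m)·ẍ + m·l·cosθ·θ̈ − m·l·sinθ·θ̇² = -11.549319 + 1.121658 − 0.000575 = -10.428237
step 1→2:
  ẍ = (ẋ'−ẋ)/dt = (-2.014213454−-1.957201214)/0.033308 = -1.711668
  θ̈ = (θ̇'−θ̇)/dt = (0.748623908−0.692277905)/0.033308 = 1.691666
  sinθ=0.027240, cosθ=0.999629
  F = (M+m)·ẍ + m·l·cosθ·θ̈ − m·l·sinθ·θ̇² = -3.287144 + 0.362955 − 0.002802 = -2.926991
step 2→3:
  ẍ = (ẋ'−ẋ)/dt = (-1.813489063−-2.014213454)/0.033308 = 6.026312
  θ̈ = (θ̇'−θ̇)/dt = (0.591244996−0.748623908)/0.033308 = -4.724958
  sinθ=0.050281, cosθ=0.998735
  F = (M+m)·ẍ + m·l·cosθ·θ̈ − m·l·sinθ·θ̇² = 11.573128 + -1.012856 − 0.006048 = 10.554224
step 3→4:
  ẍ = (ẋ'−ẋ)/dt = (-1.704392652−-1.813489063)/0.033308 = 3.275382
  θ̈ = (θ̇'−θ̇)/dt = (0.519219954−0.591244996)/0.033308 = -2.162395
  sinθ=0.075166, cosθ=0.997171
  F = (M+m)·ẍ + m·l·cosθ·θ̈ − m·l·sinθ·θ̇² = 6.290151 + -0.462811 − 0.005640 = 5.821700

F_0 = -10.428237 N
F_1 = -2.926991 N
F_2 = 10.554224 N
F_3 = 5.821700 N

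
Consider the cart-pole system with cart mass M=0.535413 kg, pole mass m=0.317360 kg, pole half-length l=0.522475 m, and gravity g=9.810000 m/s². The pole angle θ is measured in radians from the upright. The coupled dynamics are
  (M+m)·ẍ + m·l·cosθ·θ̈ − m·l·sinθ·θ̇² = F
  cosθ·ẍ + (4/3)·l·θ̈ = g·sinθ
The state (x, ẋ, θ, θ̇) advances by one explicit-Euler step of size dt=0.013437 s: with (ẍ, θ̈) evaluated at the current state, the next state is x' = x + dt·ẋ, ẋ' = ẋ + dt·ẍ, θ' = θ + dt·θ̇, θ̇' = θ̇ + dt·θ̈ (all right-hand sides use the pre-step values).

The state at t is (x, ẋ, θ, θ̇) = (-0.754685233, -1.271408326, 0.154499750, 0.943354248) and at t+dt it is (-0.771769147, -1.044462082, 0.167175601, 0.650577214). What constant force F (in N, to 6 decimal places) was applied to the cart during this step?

ẍ = (ẋ'−ẋ)/dt = (-1.044462082−-1.271408326)/0.013437 = 16.889651
θ̈ = (θ̇'−θ̇)/dt = (0.650577214−0.943354248)/0.013437 = -21.788869
sinθ=0.153886, cosθ=0.988089
F = (M+m)·ẍ + m·l·cosθ·θ̈ − m·l·sinθ·θ̇² = 14.403039 + -3.569836 − 0.022707 = 10.810495

F = 10.810495 N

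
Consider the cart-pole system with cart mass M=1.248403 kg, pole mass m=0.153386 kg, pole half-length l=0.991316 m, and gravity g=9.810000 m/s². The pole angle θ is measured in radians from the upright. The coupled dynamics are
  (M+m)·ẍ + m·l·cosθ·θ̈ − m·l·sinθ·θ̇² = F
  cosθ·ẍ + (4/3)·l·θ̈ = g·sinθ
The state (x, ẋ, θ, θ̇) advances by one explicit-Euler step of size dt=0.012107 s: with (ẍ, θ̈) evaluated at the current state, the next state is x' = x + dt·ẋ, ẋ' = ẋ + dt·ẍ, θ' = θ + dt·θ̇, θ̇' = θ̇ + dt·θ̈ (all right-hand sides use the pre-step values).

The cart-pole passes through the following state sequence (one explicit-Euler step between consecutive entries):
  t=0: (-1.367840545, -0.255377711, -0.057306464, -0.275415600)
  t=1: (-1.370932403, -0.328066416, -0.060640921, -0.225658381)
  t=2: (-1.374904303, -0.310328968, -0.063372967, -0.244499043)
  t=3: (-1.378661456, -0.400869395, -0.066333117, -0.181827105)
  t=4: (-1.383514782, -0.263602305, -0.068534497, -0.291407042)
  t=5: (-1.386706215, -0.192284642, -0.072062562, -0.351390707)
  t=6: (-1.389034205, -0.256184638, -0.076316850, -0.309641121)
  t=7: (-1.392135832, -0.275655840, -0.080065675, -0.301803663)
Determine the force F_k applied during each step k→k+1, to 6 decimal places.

F_0 = -7.791597 N
F_1 = 1.817982 N
F_2 = -9.696970 N
F_3 = 14.520369 N
F_4 = 7.506705 N
F_5 = -6.874224 N
F_6 = -2.155184 N

step 0→1:
  ẍ = (ẋ'−ẋ)/dt = (-0.328066416−-0.255377711)/0.012107 = -6.003858
  θ̈ = (θ̇'−θ̇)/dt = (-0.225658381−-0.275415600)/0.012107 = 4.109789
  sinθ=-0.057275, cosθ=0.998358
  F = (M+m)·ẍ + m·l·cosθ·θ̈ − m·l·sinθ·θ̇² = -8.416142 + 0.623884 − -0.000661 = -7.791597
step 1→2:
  ẍ = (ẋ'−ẋ)/dt = (-0.310328968−-0.328066416)/0.012107 = 1.465057
  θ̈ = (θ̇'−θ̇)/dt = (-0.244499043−-0.225658381)/0.012107 = -1.556179
  sinθ=-0.060604, cosθ=0.998162
  F = (M+m)·ẍ + m·l·cosθ·θ̈ − m·l·sinθ·θ̇² = 2.053701 + -0.236188 − -0.000469 = 1.817982
step 2→3:
  ẍ = (ẋ'−ẋ)/dt = (-0.400869395−-0.310328968)/0.012107 = -7.478354
  θ̈ = (θ̇'−θ̇)/dt = (-0.181827105−-0.244499043)/0.012107 = 5.176504
  sinθ=-0.063331, cosθ=0.997993
  F = (M+m)·ẍ + m·l·cosθ·θ̈ − m·l·sinθ·θ̇² = -10.483074 + 0.785528 − -0.000576 = -9.696970
step 3→4:
  ẍ = (ẋ'−ẋ)/dt = (-0.263602305−-0.400869395)/0.012107 = 11.337829
  θ̈ = (θ̇'−θ̇)/dt = (-0.291407042−-0.181827105)/0.012107 = -9.050957
  sinθ=-0.066284, cosθ=0.997801
  F = (M+m)·ẍ + m·l·cosθ·θ̈ − m·l·sinθ·θ̇² = 15.893243 + -1.373208 − -0.000333 = 14.520369
step 4→5:
  ẍ = (ẋ'−ẋ)/dt = (-0.192284642−-0.263602305)/0.012107 = 5.890614
  θ̈ = (θ̇'−θ̇)/dt = (-0.351390707−-0.291407042)/0.012107 = -4.954461
  sinθ=-0.068481, cosθ=0.997652
  F = (M+m)·ẍ + m·l·cosθ·θ̈ − m·l·sinθ·θ̇² = 8.257398 + -0.751577 − -0.000884 = 7.506705
step 5→6:
  ẍ = (ẋ'−ẋ)/dt = (-0.256184638−-0.192284642)/0.012107 = -5.277938
  θ̈ = (θ̇'−θ̇)/dt = (-0.309641121−-0.351390707)/0.012107 = 3.448384
  sinθ=-0.072000, cosθ=0.997405
  F = (M+m)·ẍ + m·l·cosθ·θ̈ − m·l·sinθ·θ̇² = -7.398556 + 0.522980 − -0.001352 = -6.874224
step 6→7:
  ẍ = (ẋ'−ẋ)/dt = (-0.275655840−-0.256184638)/0.012107 = -1.608260
  θ̈ = (θ̇'−θ̇)/dt = (-0.301803663−-0.309641121)/0.012107 = 0.647349
  sinθ=-0.076243, cosθ=0.997089
  F = (M+m)·ẍ + m·l·cosθ·θ̈ − m·l·sinθ·θ̇² = -2.254441 + 0.098146 − -0.001112 = -2.155184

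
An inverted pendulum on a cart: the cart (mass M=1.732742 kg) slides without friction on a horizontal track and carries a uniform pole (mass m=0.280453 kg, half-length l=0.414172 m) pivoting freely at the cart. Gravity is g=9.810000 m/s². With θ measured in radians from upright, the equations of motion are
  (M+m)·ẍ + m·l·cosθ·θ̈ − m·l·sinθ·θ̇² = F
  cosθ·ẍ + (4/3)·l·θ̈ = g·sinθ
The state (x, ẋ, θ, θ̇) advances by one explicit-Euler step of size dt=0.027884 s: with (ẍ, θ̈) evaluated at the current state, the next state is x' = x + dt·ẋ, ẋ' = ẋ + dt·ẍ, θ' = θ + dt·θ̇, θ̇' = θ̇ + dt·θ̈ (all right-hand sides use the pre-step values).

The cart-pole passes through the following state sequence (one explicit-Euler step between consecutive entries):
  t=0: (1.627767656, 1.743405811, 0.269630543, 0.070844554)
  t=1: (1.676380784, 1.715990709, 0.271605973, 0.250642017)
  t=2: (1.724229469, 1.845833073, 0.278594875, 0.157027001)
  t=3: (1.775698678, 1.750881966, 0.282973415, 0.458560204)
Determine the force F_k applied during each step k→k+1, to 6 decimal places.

F_0 = -1.257579 N
F_1 = 8.996848 N
F_2 = -5.648497 N

step 0→1:
  ẍ = (ẋ'−ẋ)/dt = (1.715990709−1.743405811)/0.027884 = -0.983184
  θ̈ = (θ̇'−θ̇)/dt = (0.250642017−0.070844554)/0.027884 = 6.448051
  sinθ=0.266375, cosθ=0.963869
  F = (M+m)·ẍ + m·l·cosθ·θ̈ − m·l·sinθ·θ̇² = -1.979341 + 0.721917 − 0.000155 = -1.257579
step 1→2:
  ẍ = (ẋ'−ẋ)/dt = (1.845833073−1.715990709)/0.027884 = 4.656519
  θ̈ = (θ̇'−θ̇)/dt = (0.157027001−0.250642017)/0.027884 = -3.357302
  sinθ=0.268279, cosθ=0.963341
  F = (M+m)·ẍ + m·l·cosθ·θ̈ − m·l·sinθ·θ̇² = 9.374480 + -0.375674 − 0.001958 = 8.996848
step 2→3:
  ẍ = (ẋ'−ẋ)/dt = (1.750881966−1.845833073)/0.027884 = -3.405218
  θ̈ = (θ̇'−θ̇)/dt = (0.458560204−0.157027001)/0.027884 = 10.813843
  sinθ=0.275005, cosθ=0.961443
  F = (M+m)·ẍ + m·l·cosθ·θ̈ − m·l·sinθ·θ̇² = -6.855368 + 1.207659 − 0.000788 = -5.648497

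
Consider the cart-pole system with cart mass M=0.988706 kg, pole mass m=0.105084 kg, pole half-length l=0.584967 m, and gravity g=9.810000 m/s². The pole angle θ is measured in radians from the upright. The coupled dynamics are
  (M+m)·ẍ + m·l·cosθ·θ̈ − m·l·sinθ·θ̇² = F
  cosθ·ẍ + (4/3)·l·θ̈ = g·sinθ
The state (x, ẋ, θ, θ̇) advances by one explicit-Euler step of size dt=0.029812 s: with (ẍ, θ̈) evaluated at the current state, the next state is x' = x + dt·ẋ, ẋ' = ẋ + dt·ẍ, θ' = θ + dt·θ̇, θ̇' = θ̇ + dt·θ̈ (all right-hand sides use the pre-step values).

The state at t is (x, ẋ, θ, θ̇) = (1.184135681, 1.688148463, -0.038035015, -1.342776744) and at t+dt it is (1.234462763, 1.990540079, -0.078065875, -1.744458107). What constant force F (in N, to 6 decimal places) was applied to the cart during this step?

F = 10.271193 N

ẍ = (ẋ'−ẋ)/dt = (1.990540079−1.688148463)/0.029812 = 10.143285
θ̈ = (θ̇'−θ̇)/dt = (-1.744458107−-1.342776744)/0.029812 = -13.473815
sinθ=-0.038026, cosθ=0.999277
F = (M+m)·ẍ + m·l·cosθ·θ̈ − m·l·sinθ·θ̇² = 11.094624 + -0.827645 − -0.004215 = 10.271193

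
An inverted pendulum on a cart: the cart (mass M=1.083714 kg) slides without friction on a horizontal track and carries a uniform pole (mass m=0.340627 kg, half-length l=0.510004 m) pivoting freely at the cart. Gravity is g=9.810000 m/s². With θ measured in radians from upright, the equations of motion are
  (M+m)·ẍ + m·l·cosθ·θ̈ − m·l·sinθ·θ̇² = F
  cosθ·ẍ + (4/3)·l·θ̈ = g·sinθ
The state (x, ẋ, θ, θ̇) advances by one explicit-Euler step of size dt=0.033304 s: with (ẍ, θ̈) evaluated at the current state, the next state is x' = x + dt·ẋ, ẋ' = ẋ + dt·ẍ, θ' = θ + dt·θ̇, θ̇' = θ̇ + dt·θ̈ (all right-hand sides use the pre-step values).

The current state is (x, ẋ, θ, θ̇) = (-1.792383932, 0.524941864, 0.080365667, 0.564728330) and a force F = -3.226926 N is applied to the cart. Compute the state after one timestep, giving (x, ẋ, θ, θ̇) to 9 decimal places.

sinθ=0.080279186, cosθ=0.996772417
temp = (F + m·l·θ̇²·sinθ)/(M+m) = (-3.226926 + 0.004447693)/1.424341 = -2.262434563
θ̈ = (g·sinθ − cosθ·temp)/(l·(4/3 − m·cos²θ/(M+m))) = 5.444761762
ẍ = temp − m·l·θ̈·cosθ/(M+m) = -2.924366857
Euler: x'=-1.792383932+0.033304·0.524941864=-1.774901268, ẋ'=0.524941864+0.033304·-2.924366857=0.427548750
       θ'=0.080365667+0.033304·0.564728330=0.099173379, θ̇'=0.564728330+0.033304·5.444761762=0.746060676

(-1.774901268, 0.427548750, 0.099173379, 0.746060676)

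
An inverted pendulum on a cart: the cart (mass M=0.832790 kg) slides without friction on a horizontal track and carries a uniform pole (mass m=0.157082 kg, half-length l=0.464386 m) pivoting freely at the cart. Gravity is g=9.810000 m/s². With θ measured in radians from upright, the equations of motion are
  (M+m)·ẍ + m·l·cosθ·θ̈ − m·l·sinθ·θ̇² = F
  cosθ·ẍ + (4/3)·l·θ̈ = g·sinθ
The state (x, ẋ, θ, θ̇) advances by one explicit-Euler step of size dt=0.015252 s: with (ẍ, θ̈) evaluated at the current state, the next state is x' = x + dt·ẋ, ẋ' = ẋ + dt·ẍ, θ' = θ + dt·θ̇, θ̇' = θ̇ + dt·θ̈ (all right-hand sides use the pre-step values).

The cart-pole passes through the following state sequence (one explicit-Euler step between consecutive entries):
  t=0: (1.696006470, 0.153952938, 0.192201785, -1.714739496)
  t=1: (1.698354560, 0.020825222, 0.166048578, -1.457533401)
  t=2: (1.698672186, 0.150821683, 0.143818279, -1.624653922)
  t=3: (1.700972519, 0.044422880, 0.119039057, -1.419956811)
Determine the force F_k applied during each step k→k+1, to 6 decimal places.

step 0→1:
  ẍ = (ẋ'−ẋ)/dt = (0.020825222−0.153952938)/0.015252 = -8.728542
  θ̈ = (θ̇'−θ̇)/dt = (-1.457533401−-1.714739496)/0.015252 = 16.863762
  sinθ=0.191021, cosθ=0.981586
  F = (M+m)·ẍ + m·l·cosθ·θ̈ − m·l·sinθ·θ̇² = -8.640139 + 1.207503 − 0.040972 = -7.473607
step 1→2:
  ẍ = (ẋ'−ẋ)/dt = (0.150821683−0.020825222)/0.015252 = 8.523240
  θ̈ = (θ̇'−θ̇)/dt = (-1.624653922−-1.457533401)/0.015252 = -10.957286
  sinθ=0.165287, cosθ=0.986246
  F = (M+m)·ẍ + m·l·cosθ·θ̈ − m·l·sinθ·θ̇² = 8.436917 + -0.788304 − 0.025614 = 7.622999
step 2→3:
  ẍ = (ẋ'−ẋ)/dt = (0.044422880−0.150821683)/0.015252 = -6.976056
  θ̈ = (θ̇'−θ̇)/dt = (-1.419956811−-1.624653922)/0.015252 = 13.421001
  sinθ=0.143323, cosθ=0.989676
  F = (M+m)·ẍ + m·l·cosθ·θ̈ − m·l·sinθ·θ̇² = -6.905402 + 0.968910 − 0.027596 = -5.964088

F_0 = -7.473607 N
F_1 = 7.622999 N
F_2 = -5.964088 N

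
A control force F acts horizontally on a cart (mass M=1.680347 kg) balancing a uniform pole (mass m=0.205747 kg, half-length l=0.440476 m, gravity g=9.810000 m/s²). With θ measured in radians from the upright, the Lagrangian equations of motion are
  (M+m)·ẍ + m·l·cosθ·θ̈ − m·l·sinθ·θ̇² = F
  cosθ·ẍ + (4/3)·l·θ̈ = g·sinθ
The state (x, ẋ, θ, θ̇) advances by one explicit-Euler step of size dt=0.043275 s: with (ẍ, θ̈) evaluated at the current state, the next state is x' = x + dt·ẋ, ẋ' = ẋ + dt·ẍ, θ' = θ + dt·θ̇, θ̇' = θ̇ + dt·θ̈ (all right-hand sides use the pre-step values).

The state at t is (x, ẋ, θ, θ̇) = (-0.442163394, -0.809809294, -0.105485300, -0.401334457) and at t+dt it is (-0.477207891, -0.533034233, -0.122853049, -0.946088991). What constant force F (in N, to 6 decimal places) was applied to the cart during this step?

F = 10.929993 N

ẍ = (ẋ'−ẋ)/dt = (-0.533034233−-0.809809294)/0.043275 = 6.395726
θ̈ = (θ̇'−θ̇)/dt = (-0.946088991−-0.401334457)/0.043275 = -12.588204
sinθ=-0.105290, cosθ=0.994442
F = (M+m)·ẍ + m·l·cosθ·θ̈ − m·l·sinθ·θ̇² = 12.062941 + -1.134485 − -0.001537 = 10.929993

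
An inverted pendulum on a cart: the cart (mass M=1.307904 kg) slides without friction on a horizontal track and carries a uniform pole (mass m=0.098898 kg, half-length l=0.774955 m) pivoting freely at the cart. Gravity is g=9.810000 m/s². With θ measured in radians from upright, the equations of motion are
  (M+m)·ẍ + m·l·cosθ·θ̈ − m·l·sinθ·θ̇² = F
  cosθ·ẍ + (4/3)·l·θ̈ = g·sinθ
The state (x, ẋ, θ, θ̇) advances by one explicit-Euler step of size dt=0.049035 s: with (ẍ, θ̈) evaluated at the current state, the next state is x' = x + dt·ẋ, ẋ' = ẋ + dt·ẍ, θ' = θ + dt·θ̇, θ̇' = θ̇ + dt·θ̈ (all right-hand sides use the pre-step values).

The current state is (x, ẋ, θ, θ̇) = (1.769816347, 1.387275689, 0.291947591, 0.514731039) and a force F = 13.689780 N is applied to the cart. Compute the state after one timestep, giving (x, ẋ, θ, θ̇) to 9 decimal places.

(1.837841410, 1.881556781, 0.317187427, 0.190600324)

sinθ=0.287817949, cosθ=0.957685141
temp = (F + m·l·θ̇²·sinθ)/(M+m) = (13.689780 + 0.005844436)/1.406802 = 9.735289284
θ̈ = (g·sinθ − cosθ·temp)/(l·(4/3 − m·cos²θ/(M+m))) = -6.610190992
ẍ = temp − m·l·θ̈·cosθ/(M+m) = 10.080169097
Euler: x'=1.769816347+0.049035·1.387275689=1.837841410, ẋ'=1.387275689+0.049035·10.080169097=1.881556781
       θ'=0.291947591+0.049035·0.514731039=0.317187427, θ̇'=0.514731039+0.049035·-6.610190992=0.190600324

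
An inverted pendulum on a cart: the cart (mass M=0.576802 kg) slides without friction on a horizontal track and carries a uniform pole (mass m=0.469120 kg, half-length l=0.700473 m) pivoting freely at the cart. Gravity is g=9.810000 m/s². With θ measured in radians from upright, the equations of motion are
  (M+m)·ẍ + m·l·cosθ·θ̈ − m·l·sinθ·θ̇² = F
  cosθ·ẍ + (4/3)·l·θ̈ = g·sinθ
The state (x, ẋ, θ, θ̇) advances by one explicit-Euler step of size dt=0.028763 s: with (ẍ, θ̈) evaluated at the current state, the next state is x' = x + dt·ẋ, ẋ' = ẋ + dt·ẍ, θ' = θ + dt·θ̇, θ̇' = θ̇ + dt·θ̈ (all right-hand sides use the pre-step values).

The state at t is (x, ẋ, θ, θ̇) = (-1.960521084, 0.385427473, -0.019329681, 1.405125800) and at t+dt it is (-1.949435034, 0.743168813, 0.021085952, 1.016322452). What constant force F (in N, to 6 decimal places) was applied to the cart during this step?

F = 8.580156 N

ẍ = (ẋ'−ẋ)/dt = (0.743168813−0.385427473)/0.028763 = 12.437553
θ̈ = (θ̇'−θ̇)/dt = (1.016322452−1.405125800)/0.028763 = -13.517482
sinθ=-0.019328, cosθ=0.999813
F = (M+m)·ẍ + m·l·cosθ·θ̈ − m·l·sinθ·θ̇² = 13.008710 + -4.441095 − -0.012540 = 8.580156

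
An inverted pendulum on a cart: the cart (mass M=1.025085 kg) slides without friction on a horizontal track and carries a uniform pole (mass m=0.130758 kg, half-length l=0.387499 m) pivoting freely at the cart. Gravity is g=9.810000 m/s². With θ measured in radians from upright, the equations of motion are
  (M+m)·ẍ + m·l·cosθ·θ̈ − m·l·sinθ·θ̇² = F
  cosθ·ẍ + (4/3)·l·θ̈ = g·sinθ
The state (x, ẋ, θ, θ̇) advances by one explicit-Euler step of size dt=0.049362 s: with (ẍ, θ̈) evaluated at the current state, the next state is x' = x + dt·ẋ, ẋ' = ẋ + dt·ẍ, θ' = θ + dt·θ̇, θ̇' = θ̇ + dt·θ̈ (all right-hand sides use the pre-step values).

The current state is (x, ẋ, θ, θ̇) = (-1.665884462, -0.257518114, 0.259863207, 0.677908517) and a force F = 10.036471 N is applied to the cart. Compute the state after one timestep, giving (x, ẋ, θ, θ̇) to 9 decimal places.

sinθ=0.256948354, cosθ=0.966425136
temp = (F + m·l·θ̇²·sinθ)/(M+m) = (10.036471 + 0.005983108)/1.155843 = 8.688424041
θ̈ = (g·sinθ − cosθ·temp)/(l·(4/3 − m·cos²θ/(M+m))) = -12.351836082
ẍ = temp − m·l·θ̈·cosθ/(M+m) = 9.211710799
Euler: x'=-1.665884462+0.049362·-0.257518114=-1.678596071, ẋ'=-0.257518114+0.049362·9.211710799=0.197190354
       θ'=0.259863207+0.049362·0.677908517=0.293326127, θ̇'=0.677908517+0.049362·-12.351836082=0.068197184

(-1.678596071, 0.197190354, 0.293326127, 0.068197184)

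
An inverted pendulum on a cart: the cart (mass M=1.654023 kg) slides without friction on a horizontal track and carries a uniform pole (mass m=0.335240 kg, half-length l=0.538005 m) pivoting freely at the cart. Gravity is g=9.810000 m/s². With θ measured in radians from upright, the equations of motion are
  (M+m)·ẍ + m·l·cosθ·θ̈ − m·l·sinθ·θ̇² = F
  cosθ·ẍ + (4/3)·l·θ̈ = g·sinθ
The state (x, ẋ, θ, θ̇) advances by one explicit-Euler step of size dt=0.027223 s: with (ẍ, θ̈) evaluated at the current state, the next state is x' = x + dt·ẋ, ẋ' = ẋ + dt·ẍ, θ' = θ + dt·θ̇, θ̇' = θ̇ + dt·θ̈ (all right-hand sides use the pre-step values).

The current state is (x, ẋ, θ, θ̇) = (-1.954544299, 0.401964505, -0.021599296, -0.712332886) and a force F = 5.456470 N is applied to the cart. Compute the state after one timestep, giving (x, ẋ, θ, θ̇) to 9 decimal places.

sinθ=-0.021597617, cosθ=0.999766744
temp = (F + m·l·θ̇²·sinθ)/(M+m) = (5.456470 + -0.001976578)/1.989263 = 2.741966961
θ̈ = (g·sinθ − cosθ·temp)/(l·(4/3 − m·cos²θ/(M+m))) = -4.712188641
ẍ = temp − m·l·θ̈·cosθ/(M+m) = 3.169107993
Euler: x'=-1.954544299+0.027223·0.401964505=-1.943601619, ẋ'=0.401964505+0.027223·3.169107993=0.488237132
       θ'=-0.021599296+0.027223·-0.712332886=-0.040991134, θ̇'=-0.712332886+0.027223·-4.712188641=-0.840612797

(-1.943601619, 0.488237132, -0.040991134, -0.840612797)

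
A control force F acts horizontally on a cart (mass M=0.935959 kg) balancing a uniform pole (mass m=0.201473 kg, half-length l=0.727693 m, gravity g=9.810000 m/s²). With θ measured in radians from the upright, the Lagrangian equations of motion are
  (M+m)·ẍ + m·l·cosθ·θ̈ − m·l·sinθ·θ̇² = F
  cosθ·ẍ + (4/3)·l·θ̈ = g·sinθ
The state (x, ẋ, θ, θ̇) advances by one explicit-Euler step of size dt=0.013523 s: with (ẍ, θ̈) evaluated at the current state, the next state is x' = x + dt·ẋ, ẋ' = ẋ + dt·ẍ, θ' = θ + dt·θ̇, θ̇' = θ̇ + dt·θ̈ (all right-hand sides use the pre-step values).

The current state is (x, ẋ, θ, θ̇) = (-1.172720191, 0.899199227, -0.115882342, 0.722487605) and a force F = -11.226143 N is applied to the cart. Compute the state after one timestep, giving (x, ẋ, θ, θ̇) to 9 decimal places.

(-1.160560320, 0.747806503, -0.106112142, 0.861665852)

sinθ=-0.115623158, cosθ=0.993293152
temp = (F + m·l·θ̇²·sinθ)/(M+m) = (-11.226143 + -0.008848521)/1.137432 = -9.877506102
θ̈ = (g·sinθ − cosθ·temp)/(l·(4/3 − m·cos²θ/(M+m))) = 10.291965307
ẍ = temp − m·l·θ̈·cosθ/(M+m) = -11.195202513
Euler: x'=-1.172720191+0.013523·0.899199227=-1.160560320, ẋ'=0.899199227+0.013523·-11.195202513=0.747806503
       θ'=-0.115882342+0.013523·0.722487605=-0.106112142, θ̇'=0.722487605+0.013523·10.291965307=0.861665852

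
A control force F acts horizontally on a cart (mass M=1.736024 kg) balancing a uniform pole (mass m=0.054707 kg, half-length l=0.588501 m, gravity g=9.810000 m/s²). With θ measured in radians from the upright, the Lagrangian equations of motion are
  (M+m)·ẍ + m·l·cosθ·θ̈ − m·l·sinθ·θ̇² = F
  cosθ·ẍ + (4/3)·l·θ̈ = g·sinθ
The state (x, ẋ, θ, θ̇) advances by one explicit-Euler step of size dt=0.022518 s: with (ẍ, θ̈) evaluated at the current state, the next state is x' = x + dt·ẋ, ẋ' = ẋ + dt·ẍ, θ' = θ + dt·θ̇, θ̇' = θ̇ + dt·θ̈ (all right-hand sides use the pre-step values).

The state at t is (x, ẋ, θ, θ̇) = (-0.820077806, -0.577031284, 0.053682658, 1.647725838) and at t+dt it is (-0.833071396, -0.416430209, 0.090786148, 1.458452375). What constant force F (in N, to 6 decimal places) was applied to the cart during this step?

ẍ = (ẋ'−ẋ)/dt = (-0.416430209−-0.577031284)/0.022518 = 7.132120
θ̈ = (θ̇'−θ̇)/dt = (1.458452375−1.647725838)/0.022518 = -8.405430
sinθ=0.053657, cosθ=0.998559
F = (M+m)·ẍ + m·l·cosθ·θ̈ − m·l·sinθ·θ̇² = 12.771708 + -0.270224 − 0.004690 = 12.496794

F = 12.496794 N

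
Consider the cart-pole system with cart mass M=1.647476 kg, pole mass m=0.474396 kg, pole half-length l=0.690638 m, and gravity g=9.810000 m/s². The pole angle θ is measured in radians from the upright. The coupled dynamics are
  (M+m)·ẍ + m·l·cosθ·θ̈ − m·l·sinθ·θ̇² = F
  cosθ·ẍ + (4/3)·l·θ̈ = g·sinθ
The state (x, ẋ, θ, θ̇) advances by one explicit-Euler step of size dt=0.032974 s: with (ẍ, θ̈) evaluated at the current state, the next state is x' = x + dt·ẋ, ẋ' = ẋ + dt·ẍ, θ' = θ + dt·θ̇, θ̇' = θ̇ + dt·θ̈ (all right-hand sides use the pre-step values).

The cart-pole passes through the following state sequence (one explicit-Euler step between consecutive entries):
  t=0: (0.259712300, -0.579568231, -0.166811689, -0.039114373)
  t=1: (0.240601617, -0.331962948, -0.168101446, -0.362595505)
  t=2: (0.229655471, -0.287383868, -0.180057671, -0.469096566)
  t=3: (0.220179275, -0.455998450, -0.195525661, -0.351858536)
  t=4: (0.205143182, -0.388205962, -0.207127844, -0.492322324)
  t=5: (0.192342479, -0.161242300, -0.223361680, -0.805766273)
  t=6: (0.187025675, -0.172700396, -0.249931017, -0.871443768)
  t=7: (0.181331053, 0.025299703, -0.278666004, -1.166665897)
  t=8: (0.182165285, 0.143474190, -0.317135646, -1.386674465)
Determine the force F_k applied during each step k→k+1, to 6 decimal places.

F_0 = 12.763892 N
F_1 = 1.832566 N
F_2 = -9.691345 N
F_3 = 3.001236 N
F_4 = 11.573540 N
F_5 = -1.326580 N
F_6 = 9.960576 N
F_7 = 5.625463 N

step 0→1:
  ẍ = (ẋ'−ẋ)/dt = (-0.331962948−-0.579568231)/0.032974 = 7.509107
  θ̈ = (θ̇'−θ̇)/dt = (-0.362595505−-0.039114373)/0.032974 = -9.810188
  sinθ=-0.166039, cosθ=0.986119
  F = (M+m)·ẍ + m·l·cosθ·θ̈ − m·l·sinθ·θ̇² = 15.933363 + -3.169554 − -0.000083 = 12.763892
step 1→2:
  ẍ = (ẋ'−ẋ)/dt = (-0.287383868−-0.331962948)/0.032974 = 1.351946
  θ̈ = (θ̇'−θ̇)/dt = (-0.469096566−-0.362595505)/0.032974 = -3.229850
  sinθ=-0.167311, cosθ=0.985904
  F = (M+m)·ẍ + m·l·cosθ·θ̈ − m·l·sinθ·θ̇² = 2.868657 + -1.043298 − -0.007207 = 1.832566
step 2→3:
  ẍ = (ẋ'−ẋ)/dt = (-0.455998450−-0.287383868)/0.032974 = -5.113562
  θ̈ = (θ̇'−θ̇)/dt = (-0.351858536−-0.469096566)/0.032974 = 3.555469
  sinθ=-0.179086, cosθ=0.983833
  F = (M+m)·ẍ + m·l·cosθ·θ̈ − m·l·sinθ·θ̇² = -10.850323 + 1.146067 − -0.012912 = -9.691345
step 3→4:
  ẍ = (ẋ'−ẋ)/dt = (-0.388205962−-0.455998450)/0.032974 = 2.055938
  θ̈ = (θ̇'−θ̇)/dt = (-0.492322324−-0.351858536)/0.032974 = -4.259835
  sinθ=-0.194282, cosθ=0.980946
  F = (M+m)·ẍ + m·l·cosθ·θ̈ − m·l·sinθ·θ̇² = 4.362437 + -1.369081 − -0.007881 = 3.001236
step 4→5:
  ẍ = (ẋ'−ẋ)/dt = (-0.161242300−-0.388205962)/0.032974 = 6.883110
  θ̈ = (θ̇'−θ̇)/dt = (-0.805766273−-0.492322324)/0.032974 = -9.505791
  sinθ=-0.205650, cosθ=0.978626
  F = (M+m)·ẍ + m·l·cosθ·θ̈ − m·l·sinθ·θ̇² = 14.605078 + -3.047869 − -0.016331 = 11.573540
step 5→6:
  ẍ = (ẋ'−ẋ)/dt = (-0.172700396−-0.161242300)/0.032974 = -0.347489
  θ̈ = (θ̇'−θ̇)/dt = (-0.871443768−-0.805766273)/0.032974 = -1.991796
  sinθ=-0.221509, cosθ=0.975158
  F = (M+m)·ẍ + m·l·cosθ·θ̈ − m·l·sinθ·θ̇² = -0.737327 + -0.636373 − -0.047120 = -1.326580
step 6→7:
  ẍ = (ẋ'−ẋ)/dt = (0.025299703−-0.172700396)/0.032974 = 6.004734
  θ̈ = (θ̇'−θ̇)/dt = (-1.166665897−-0.871443768)/0.032974 = -8.953179
  sinθ=-0.247337, cosθ=0.968929
  F = (M+m)·ẍ + m·l·cosθ·θ̈ − m·l·sinθ·θ̇² = 12.741277 + -2.842241 − -0.061540 = 9.960576
step 7→8:
  ẍ = (ẋ'−ẋ)/dt = (0.143474190−0.025299703)/0.032974 = 3.583869
  θ̈ = (θ̇'−θ̇)/dt = (-1.386674465−-1.166665897)/0.032974 = -6.672183
  sinθ=-0.275073, cosθ=0.961423
  F = (M+m)·ẍ + m·l·cosθ·θ̈ − m·l·sinθ·θ̇² = 7.604511 + -2.101716 − -0.122668 = 5.625463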